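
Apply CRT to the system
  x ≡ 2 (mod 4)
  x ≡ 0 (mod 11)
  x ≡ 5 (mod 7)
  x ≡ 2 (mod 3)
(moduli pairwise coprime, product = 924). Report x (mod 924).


Product of moduli M = 4 · 11 · 7 · 3 = 924.
Merge one congruence at a time:
  Start: x ≡ 2 (mod 4).
  Combine with x ≡ 0 (mod 11); new modulus lcm = 44.
    Write x = 2 + 4·t and substitute into x ≡ 0 (mod 11): 4·t ≡ 0 − 2 = -2 (mod 11).
    Reduce coefficients mod 11: 4·t ≡ 9 (mod 11).
    The inverse of 4 mod 11 is 3 (since 4·3 = 12 = 1·11 + 1), so t ≡ 3·9 = 27 ≡ 5 (mod 11).
    Then x = 2 + 4·5 = 22, valid modulo lcm(4, 11) = 44: x ≡ 22 (mod 44).
  Combine with x ≡ 5 (mod 7); new modulus lcm = 308.
    Write x = 22 + 44·t and substitute into x ≡ 5 (mod 7): 44·t ≡ 5 − 22 = -17 (mod 7).
    Reduce coefficients mod 7: 2·t ≡ 4 (mod 7).
    The inverse of 2 mod 7 is 4 (since 2·4 = 8 = 1·7 + 1), so t ≡ 4·4 = 16 ≡ 2 (mod 7).
    Then x = 22 + 44·2 = 110, valid modulo lcm(44, 7) = 308: x ≡ 110 (mod 308).
  Combine with x ≡ 2 (mod 3); new modulus lcm = 924.
    Write x = 110 + 308·t and substitute into x ≡ 2 (mod 3): 308·t ≡ 2 − 110 = -108 (mod 3).
    Reduce coefficients mod 3: 2·t ≡ 0 (mod 3).
    The inverse of 2 mod 3 is 2 (since 2·2 = 4 = 1·3 + 1), so t ≡ 2·0 = 0 ≡ 0 (mod 3).
    Then x = 110 + 308·0 = 110, valid modulo lcm(308, 3) = 924: x ≡ 110 (mod 924).
Verify against each original: 110 mod 4 = 2, 110 mod 11 = 0, 110 mod 7 = 5, 110 mod 3 = 2.

x ≡ 110 (mod 924).


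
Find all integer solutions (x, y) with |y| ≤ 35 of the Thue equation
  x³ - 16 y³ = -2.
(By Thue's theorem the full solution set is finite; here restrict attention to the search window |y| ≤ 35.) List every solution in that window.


The equation is x³ - 16y³ = -2. For fixed y, x³ = 16·y³ − 2, so a solution requires the RHS to be a perfect cube.
Strategy: iterate y from -35 to 35, compute RHS = 16·y³ − 2, and check whether it is a (positive or negative) perfect cube.
Check small values of y:
  y = 0: RHS = -2 is not a perfect cube.
  y = 1: RHS = 14 is not a perfect cube.
  y = -1: RHS = -18 is not a perfect cube.
  y = 2: RHS = 126 is not a perfect cube.
  y = -2: RHS = -130 is not a perfect cube.
  y = 3: RHS = 430 is not a perfect cube.
  y = -3: RHS = -434 is not a perfect cube.
Continuing the search up to |y| = 35 finds no solutions either.
No (x, y) in the scanned range satisfies the equation.

No integer solutions with |y| ≤ 35.


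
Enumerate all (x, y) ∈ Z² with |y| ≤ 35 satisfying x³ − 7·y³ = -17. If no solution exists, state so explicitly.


The equation is x³ - 7y³ = -17. For fixed y, x³ = 7·y³ − 17, so a solution requires the RHS to be a perfect cube.
Strategy: iterate y from -35 to 35, compute RHS = 7·y³ − 17, and check whether it is a (positive or negative) perfect cube.
Check small values of y:
  y = 0: RHS = -17 is not a perfect cube.
  y = 1: RHS = -10 is not a perfect cube.
  y = -1: RHS = -24 is not a perfect cube.
  y = 2: RHS = 39 is not a perfect cube.
  y = -2: RHS = -73 is not a perfect cube.
  y = 3: RHS = 172 is not a perfect cube.
  y = -3: RHS = -206 is not a perfect cube.
Continuing the search up to |y| = 35 finds no solutions either.
No (x, y) in the scanned range satisfies the equation.

No integer solutions with |y| ≤ 35.


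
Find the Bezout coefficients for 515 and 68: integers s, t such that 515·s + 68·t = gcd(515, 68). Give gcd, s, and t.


Euclidean algorithm on (515, 68) — divide until remainder is 0:
  515 = 7 · 68 + 39
  68 = 1 · 39 + 29
  39 = 1 · 29 + 10
  29 = 2 · 10 + 9
  10 = 1 · 9 + 1
  9 = 9 · 1 + 0
gcd(515, 68) = 1.
Track Bezout coefficients alongside the remainders: start with r₀ = 515 = a·1 + b·0 (s = 1, t = 0) and r₁ = 68 = a·0 + b·1 (s = 0, t = 1); each new remainder r_{k+1} = r_{k-1} − q_k·r_k inherits s_{k+1} = s_{k-1} − q_k·s_k, t_{k+1} = t_{k-1} − q_k·t_k, so r_k = a·s_k + b·t_k at every step:
  q = 7: r = 39, s = 1 − 7·0 = 1, t = 0 − 7·1 = -7  (check: 515·1 + 68·(-7) = 39)
  q = 1: r = 29, s = 0 − 1·1 = -1, t = 1 − 1·(-7) = 8  (check: 515·(-1) + 68·8 = 29)
  q = 1: r = 10, s = 1 − 1·(-1) = 2, t = -7 − 1·8 = -15  (check: 515·2 + 68·(-15) = 10)
  q = 2: r = 9, s = -1 − 2·2 = -5, t = 8 − 2·(-15) = 38  (check: 515·(-5) + 68·38 = 9)
  q = 1: r = 1, s = 2 − 1·(-5) = 7, t = -15 − 1·38 = -53  (check: 515·7 + 68·(-53) = 1)
The row with r = 1 (the gcd) gives the Bezout coefficients s = 7, t = -53.
Result: 515 · (7) + 68 · (-53) = 1.

gcd(515, 68) = 1; s = 7, t = -53 (check: 515·7 + 68·(-53) = 1).


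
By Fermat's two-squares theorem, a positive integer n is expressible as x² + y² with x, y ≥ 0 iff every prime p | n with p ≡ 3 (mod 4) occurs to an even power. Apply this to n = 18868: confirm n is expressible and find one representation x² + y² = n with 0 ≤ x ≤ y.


Step 1: Factor n = 18868 = 2^2 · 53 · 89.
Step 2: Check the mod-4 condition on each prime factor: 2 = 2 (special); 53 ≡ 1 (mod 4), exponent 1; 89 ≡ 1 (mod 4), exponent 1.
All primes ≡ 3 (mod 4) appear to even exponent (or don't appear), so by the two-squares theorem n IS expressible as a sum of two squares.
Step 3: Build a representation. Group n = k² · m with k = 2 and m = 53 · 89 = 4717 (a product of primes ≡ 1 (mod 4)); a representation of m scales to one of n via (k·x)² + (k·y)² = k²(x² + y²). Each prime p ≡ 1 (mod 4) is itself a sum of two squares; find a² by testing p − a² for a perfect square:
  53: 53 − 1² = 52, 53 − 2² = 49 = 7² ⇒ 53 = 2² + 7².
  89: 89 − 1² = 88, 89 − 2² = 85, 89 − 3² = 80, 89 − 4² = 73, 89 − 5² = 64 = 8² ⇒ 89 = 5² + 8².
  Combine using the Brahmagupta–Fibonacci identity (a² + b²)(c² + d²) = (ac − bd)² + (ad + bc)² = (ac + bd)² + (ad − bc)²:
  53 · 89 = 4717: from (2² + 7²)(5² + 8²), take (2·5 − 7·8, 2·8 + 7·5) = (10 − 56, 16 + 35) = (-46, 51); dropping signs (only squares matter) gives (46, 51); check 46² + 51² = 2116 + 2601 = 4717 ✓.
  Scale by k = 2: (2·46, 2·51) = (92, 102).
Step 4: Order so x ≤ y and verify: 92² + 102² = 8464 + 10404 = 18868 = n. ✓

n = 18868 = 92² + 102² (one valid representation with x ≤ y).


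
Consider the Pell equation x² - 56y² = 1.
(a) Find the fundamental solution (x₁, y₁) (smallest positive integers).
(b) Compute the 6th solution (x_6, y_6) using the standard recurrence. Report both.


Step 1: Find the fundamental solution (x₁, y₁) of x² - 56y² = 1.
  Expand √56 as a continued fraction. a₀ = ⌊√56⌋ = 7; iterate m_{k+1} = d_k·a_k − m_k, d_{k+1} = (56 − m_{k+1}²)/d_k, a_{k+1} = ⌊(a₀ + m_{k+1})/d_{k+1}⌋ (starting m₀ = 0, d₀ = 1), with convergents p_k = a_k·p_{k-1} + p_{k-2}, q_k = a_k·q_{k-1} + q_{k-2} (p₋₁ = 1, q₋₁ = 0):
  k = 0: a₀ = 7; p₀/q₀ = 7/1; p₀² − 56·q₀² = 49 − 56 = -7.
  k = 1: m = 7, d = 7, a = ⌊(7 + 7)/7⌋ = 2; p/q = (2·7 + 1)/(2·1 + 0) = 15/2; p² − 56·q² = 225 − 224 = 1.
  The first convergent with p² − 56·q² = 1 gives the fundamental solution (x₁, y₁) = (15, 2).
Step 2: Apply the recurrence (x_{n+1}, y_{n+1}) = (x₁x_n + 56y₁y_n, x₁y_n + y₁x_n) repeatedly.
  From (x_1, y_1) = (15, 2): x_2 = 15·15 + 56·2·2 = 449; y_2 = 15·2 + 2·15 = 60.
  From (x_2, y_2) = (449, 60): x_3 = 15·449 + 56·2·60 = 13455; y_3 = 15·60 + 2·449 = 1798.
  From (x_3, y_3) = (13455, 1798): x_4 = 15·13455 + 56·2·1798 = 403201; y_4 = 15·1798 + 2·13455 = 53880.
  From (x_4, y_4) = (403201, 53880): x_5 = 15·403201 + 56·2·53880 = 12082575; y_5 = 15·53880 + 2·403201 = 1614602.
  From (x_5, y_5) = (12082575, 1614602): x_6 = 15·12082575 + 56·2·1614602 = 362074049; y_6 = 15·1614602 + 2·12082575 = 48384180.
Step 3: Verify x_6² - 56·y_6² = 131097616959254401 - 131097616959254400 = 1 (should be 1). ✓

(x_1, y_1) = (15, 2); (x_6, y_6) = (362074049, 48384180).


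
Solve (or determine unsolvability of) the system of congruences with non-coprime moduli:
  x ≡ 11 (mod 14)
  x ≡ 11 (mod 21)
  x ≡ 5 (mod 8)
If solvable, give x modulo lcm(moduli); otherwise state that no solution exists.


Moduli 14, 21, 8 are not pairwise coprime, so CRT works modulo lcm(m_i) when all pairwise compatibility conditions hold.
Pairwise compatibility: gcd(m_i, m_j) must divide a_i - a_j for every pair.
Merge one congruence at a time:
  Start: x ≡ 11 (mod 14).
  Combine with x ≡ 11 (mod 21): gcd(14, 21) = 7; 11 - 11 = 0, which IS divisible by 7, so compatible.
    Write x = 11 + 14·t and substitute into x ≡ 11 (mod 21): 14·t ≡ 11 − 11 = 0 (mod 21).
    Divide the congruence (and modulus) by g = 7: 2·t ≡ 0 (mod 3).
    The inverse of 2 mod 3 is 2 (since 2·2 = 4 = 1·3 + 1), so t ≡ 2·0 = 0 ≡ 0 (mod 3).
    Then x = 11 + 14·0 = 11, valid modulo lcm(14, 21) = 42: x ≡ 11 (mod 42).
  Combine with x ≡ 5 (mod 8): gcd(42, 8) = 2; 5 - 11 = -6, which IS divisible by 2, so compatible.
    Write x = 11 + 42·t and substitute into x ≡ 5 (mod 8): 42·t ≡ 5 − 11 = -6 (mod 8).
    Divide the congruence (and modulus) by g = 2: 21·t ≡ -3 (mod 4).
    Reduce coefficients mod 4: 1·t ≡ 1 (mod 4).
    So t ≡ 1 (mod 4).
    Then x = 11 + 42·1 = 53, valid modulo lcm(42, 8) = 168: x ≡ 53 (mod 168).
Verify: 53 mod 14 = 11, 53 mod 21 = 11, 53 mod 8 = 5.

x ≡ 53 (mod 168).


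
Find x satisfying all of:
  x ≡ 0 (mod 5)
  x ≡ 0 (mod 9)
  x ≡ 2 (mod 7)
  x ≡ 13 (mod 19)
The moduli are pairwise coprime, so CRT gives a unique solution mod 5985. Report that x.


Product of moduli M = 5 · 9 · 7 · 19 = 5985.
Merge one congruence at a time:
  Start: x ≡ 0 (mod 5).
  Combine with x ≡ 0 (mod 9); new modulus lcm = 45.
    Write x = 0 + 5·t and substitute into x ≡ 0 (mod 9): 5·t ≡ 0 − 0 = 0 (mod 9).
    The inverse of 5 mod 9 is 2 (since 5·2 = 10 = 1·9 + 1), so t ≡ 2·0 = 0 ≡ 0 (mod 9).
    Then x = 0 + 5·0 = 0, valid modulo lcm(5, 9) = 45: x ≡ 0 (mod 45).
  Combine with x ≡ 2 (mod 7); new modulus lcm = 315.
    Write x = 0 + 45·t and substitute into x ≡ 2 (mod 7): 45·t ≡ 2 − 0 = 2 (mod 7).
    Reduce coefficients mod 7: 3·t ≡ 2 (mod 7).
    The inverse of 3 mod 7 is 5 (since 3·5 = 15 = 2·7 + 1), so t ≡ 5·2 = 10 ≡ 3 (mod 7).
    Then x = 0 + 45·3 = 135, valid modulo lcm(45, 7) = 315: x ≡ 135 (mod 315).
  Combine with x ≡ 13 (mod 19); new modulus lcm = 5985.
    Write x = 135 + 315·t and substitute into x ≡ 13 (mod 19): 315·t ≡ 13 − 135 = -122 (mod 19).
    Reduce coefficients mod 19: 11·t ≡ 11 (mod 19).
    The inverse of 11 mod 19 is 7 (since 11·7 = 77 = 4·19 + 1), so t ≡ 7·11 = 77 ≡ 1 (mod 19).
    Then x = 135 + 315·1 = 450, valid modulo lcm(315, 19) = 5985: x ≡ 450 (mod 5985).
Verify against each original: 450 mod 5 = 0, 450 mod 9 = 0, 450 mod 7 = 2, 450 mod 19 = 13.

x ≡ 450 (mod 5985).


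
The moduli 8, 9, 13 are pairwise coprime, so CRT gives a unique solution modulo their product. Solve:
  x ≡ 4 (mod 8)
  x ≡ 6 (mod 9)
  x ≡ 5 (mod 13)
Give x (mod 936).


Moduli 8, 9, 13 are pairwise coprime; by CRT there is a unique solution modulo M = 8 · 9 · 13 = 936.
Solve pairwise, accumulating the modulus:
  Start with x ≡ 4 (mod 8).
  Combine with x ≡ 6 (mod 9): since gcd(8, 9) = 1, we get a unique residue mod 72.
    Write x = 4 + 8·t and substitute into x ≡ 6 (mod 9): 8·t ≡ 6 − 4 = 2 (mod 9).
    The inverse of 8 mod 9 is 8 (since 8·8 = 64 = 7·9 + 1), so t ≡ 8·2 = 16 ≡ 7 (mod 9).
    Then x = 4 + 8·7 = 60, valid modulo lcm(8, 9) = 72: x ≡ 60 (mod 72).
  Combine with x ≡ 5 (mod 13): since gcd(72, 13) = 1, we get a unique residue mod 936.
    Write x = 60 + 72·t and substitute into x ≡ 5 (mod 13): 72·t ≡ 5 − 60 = -55 (mod 13).
    Reduce coefficients mod 13: 7·t ≡ 10 (mod 13).
    The inverse of 7 mod 13 is 2 (since 7·2 = 14 = 1·13 + 1), so t ≡ 2·10 = 20 ≡ 7 (mod 13).
    Then x = 60 + 72·7 = 564, valid modulo lcm(72, 13) = 936: x ≡ 564 (mod 936).
Verify: 564 mod 8 = 4 ✓, 564 mod 9 = 6 ✓, 564 mod 13 = 5 ✓.

x ≡ 564 (mod 936).


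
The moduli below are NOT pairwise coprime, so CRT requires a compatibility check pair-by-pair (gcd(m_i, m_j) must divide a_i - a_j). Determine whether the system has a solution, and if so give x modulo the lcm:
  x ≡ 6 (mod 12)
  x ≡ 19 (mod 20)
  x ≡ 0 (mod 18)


Moduli 12, 20, 18 are not pairwise coprime, so CRT works modulo lcm(m_i) when all pairwise compatibility conditions hold.
Pairwise compatibility: gcd(m_i, m_j) must divide a_i - a_j for every pair.
Merge one congruence at a time:
  Start: x ≡ 6 (mod 12).
  Combine with x ≡ 19 (mod 20): gcd(12, 20) = 4, and 19 - 6 = 13 is NOT divisible by 4.
    ⇒ system is inconsistent (no integer solution).

No solution (the system is inconsistent).


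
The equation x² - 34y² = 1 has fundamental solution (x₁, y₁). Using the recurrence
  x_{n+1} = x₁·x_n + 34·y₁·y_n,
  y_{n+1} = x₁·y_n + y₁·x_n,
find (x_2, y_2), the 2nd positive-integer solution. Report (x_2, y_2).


Step 1: Find the fundamental solution (x₁, y₁) of x² - 34y² = 1.
  Expand √34 as a continued fraction. a₀ = ⌊√34⌋ = 5; iterate m_{k+1} = d_k·a_k − m_k, d_{k+1} = (34 − m_{k+1}²)/d_k, a_{k+1} = ⌊(a₀ + m_{k+1})/d_{k+1}⌋ (starting m₀ = 0, d₀ = 1), with convergents p_k = a_k·p_{k-1} + p_{k-2}, q_k = a_k·q_{k-1} + q_{k-2} (p₋₁ = 1, q₋₁ = 0):
  k = 0: a₀ = 5; p₀/q₀ = 5/1; p₀² − 34·q₀² = 25 − 34 = -9.
  k = 1: m = 5, d = 9, a = ⌊(5 + 5)/9⌋ = 1; p/q = (1·5 + 1)/(1·1 + 0) = 6/1; p² − 34·q² = 36 − 34 = 2.
  k = 2: m = 4, d = 2, a = ⌊(5 + 4)/2⌋ = 4; p/q = (4·6 + 5)/(4·1 + 1) = 29/5; p² − 34·q² = 841 − 850 = -9.
  k = 3: m = 4, d = 9, a = ⌊(5 + 4)/9⌋ = 1; p/q = (1·29 + 6)/(1·5 + 1) = 35/6; p² − 34·q² = 1225 − 1224 = 1.
  The first convergent with p² − 34·q² = 1 gives the fundamental solution (x₁, y₁) = (35, 6).
Step 2: Apply the recurrence (x_{n+1}, y_{n+1}) = (x₁x_n + 34y₁y_n, x₁y_n + y₁x_n) repeatedly.
  From (x_1, y_1) = (35, 6): x_2 = 35·35 + 34·6·6 = 2449; y_2 = 35·6 + 6·35 = 420.
Step 3: Verify x_2² - 34·y_2² = 5997601 - 5997600 = 1 (should be 1). ✓

(x_1, y_1) = (35, 6); (x_2, y_2) = (2449, 420).


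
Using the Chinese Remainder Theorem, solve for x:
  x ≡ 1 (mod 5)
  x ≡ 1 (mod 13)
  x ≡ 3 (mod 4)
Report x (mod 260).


Moduli 5, 13, 4 are pairwise coprime; by CRT there is a unique solution modulo M = 5 · 13 · 4 = 260.
Solve pairwise, accumulating the modulus:
  Start with x ≡ 1 (mod 5).
  Combine with x ≡ 1 (mod 13): since gcd(5, 13) = 1, we get a unique residue mod 65.
    Write x = 1 + 5·t and substitute into x ≡ 1 (mod 13): 5·t ≡ 1 − 1 = 0 (mod 13).
    The inverse of 5 mod 13 is 8 (since 5·8 = 40 = 3·13 + 1), so t ≡ 8·0 = 0 ≡ 0 (mod 13).
    Then x = 1 + 5·0 = 1, valid modulo lcm(5, 13) = 65: x ≡ 1 (mod 65).
  Combine with x ≡ 3 (mod 4): since gcd(65, 4) = 1, we get a unique residue mod 260.
    Write x = 1 + 65·t and substitute into x ≡ 3 (mod 4): 65·t ≡ 3 − 1 = 2 (mod 4).
    Reduce coefficients mod 4: 1·t ≡ 2 (mod 4).
    So t ≡ 2 (mod 4).
    Then x = 1 + 65·2 = 131, valid modulo lcm(65, 4) = 260: x ≡ 131 (mod 260).
Verify: 131 mod 5 = 1 ✓, 131 mod 13 = 1 ✓, 131 mod 4 = 3 ✓.

x ≡ 131 (mod 260).


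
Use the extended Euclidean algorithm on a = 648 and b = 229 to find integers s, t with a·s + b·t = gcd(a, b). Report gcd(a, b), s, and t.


Euclidean algorithm on (648, 229) — divide until remainder is 0:
  648 = 2 · 229 + 190
  229 = 1 · 190 + 39
  190 = 4 · 39 + 34
  39 = 1 · 34 + 5
  34 = 6 · 5 + 4
  5 = 1 · 4 + 1
  4 = 4 · 1 + 0
gcd(648, 229) = 1.
Track Bezout coefficients alongside the remainders: start with r₀ = 648 = a·1 + b·0 (s = 1, t = 0) and r₁ = 229 = a·0 + b·1 (s = 0, t = 1); each new remainder r_{k+1} = r_{k-1} − q_k·r_k inherits s_{k+1} = s_{k-1} − q_k·s_k, t_{k+1} = t_{k-1} − q_k·t_k, so r_k = a·s_k + b·t_k at every step:
  q = 2: r = 190, s = 1 − 2·0 = 1, t = 0 − 2·1 = -2  (check: 648·1 + 229·(-2) = 190)
  q = 1: r = 39, s = 0 − 1·1 = -1, t = 1 − 1·(-2) = 3  (check: 648·(-1) + 229·3 = 39)
  q = 4: r = 34, s = 1 − 4·(-1) = 5, t = -2 − 4·3 = -14  (check: 648·5 + 229·(-14) = 34)
  q = 1: r = 5, s = -1 − 1·5 = -6, t = 3 − 1·(-14) = 17  (check: 648·(-6) + 229·17 = 5)
  q = 6: r = 4, s = 5 − 6·(-6) = 41, t = -14 − 6·17 = -116  (check: 648·41 + 229·(-116) = 4)
  q = 1: r = 1, s = -6 − 1·41 = -47, t = 17 − 1·(-116) = 133  (check: 648·(-47) + 229·133 = 1)
The row with r = 1 (the gcd) gives the Bezout coefficients s = -47, t = 133.
Result: 648 · (-47) + 229 · (133) = 1.

gcd(648, 229) = 1; s = -47, t = 133 (check: 648·(-47) + 229·133 = 1).


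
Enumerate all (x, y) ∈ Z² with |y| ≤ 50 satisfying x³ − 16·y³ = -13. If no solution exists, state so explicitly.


The equation is x³ - 16y³ = -13. For fixed y, x³ = 16·y³ − 13, so a solution requires the RHS to be a perfect cube.
Strategy: iterate y from -50 to 50, compute RHS = 16·y³ − 13, and check whether it is a (positive or negative) perfect cube.
Check small values of y:
  y = 0: RHS = -13 is not a perfect cube.
  y = 1: RHS = 3 is not a perfect cube.
  y = -1: RHS = -29 is not a perfect cube.
  y = 2: RHS = 115 is not a perfect cube.
  y = -2: RHS = -141 is not a perfect cube.
  y = 3: RHS = 419 is not a perfect cube.
  y = -3: RHS = -445 is not a perfect cube.
Continuing the search up to |y| = 50 finds no solutions either.
No (x, y) in the scanned range satisfies the equation.

No integer solutions with |y| ≤ 50.


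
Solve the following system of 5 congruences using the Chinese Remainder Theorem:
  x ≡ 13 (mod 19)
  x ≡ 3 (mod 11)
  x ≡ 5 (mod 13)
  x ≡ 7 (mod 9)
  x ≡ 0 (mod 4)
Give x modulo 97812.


Product of moduli M = 19 · 11 · 13 · 9 · 4 = 97812.
Merge one congruence at a time:
  Start: x ≡ 13 (mod 19).
  Combine with x ≡ 3 (mod 11); new modulus lcm = 209.
    Write x = 13 + 19·t and substitute into x ≡ 3 (mod 11): 19·t ≡ 3 − 13 = -10 (mod 11).
    Reduce coefficients mod 11: 8·t ≡ 1 (mod 11).
    The inverse of 8 mod 11 is 7 (since 8·7 = 56 = 5·11 + 1), so t ≡ 7·1 = 7 ≡ 7 (mod 11).
    Then x = 13 + 19·7 = 146, valid modulo lcm(19, 11) = 209: x ≡ 146 (mod 209).
  Combine with x ≡ 5 (mod 13); new modulus lcm = 2717.
    Write x = 146 + 209·t and substitute into x ≡ 5 (mod 13): 209·t ≡ 5 − 146 = -141 (mod 13).
    Reduce coefficients mod 13: 1·t ≡ 2 (mod 13).
    So t ≡ 2 (mod 13).
    Then x = 146 + 209·2 = 564, valid modulo lcm(209, 13) = 2717: x ≡ 564 (mod 2717).
  Combine with x ≡ 7 (mod 9); new modulus lcm = 24453.
    Write x = 564 + 2717·t and substitute into x ≡ 7 (mod 9): 2717·t ≡ 7 − 564 = -557 (mod 9).
    Reduce coefficients mod 9: 8·t ≡ 1 (mod 9).
    The inverse of 8 mod 9 is 8 (since 8·8 = 64 = 7·9 + 1), so t ≡ 8·1 = 8 ≡ 8 (mod 9).
    Then x = 564 + 2717·8 = 22300, valid modulo lcm(2717, 9) = 24453: x ≡ 22300 (mod 24453).
  Combine with x ≡ 0 (mod 4); new modulus lcm = 97812.
    Write x = 22300 + 24453·t and substitute into x ≡ 0 (mod 4): 24453·t ≡ 0 − 22300 = -22300 (mod 4).
    Reduce coefficients mod 4: 1·t ≡ 0 (mod 4).
    So t ≡ 0 (mod 4).
    Then x = 22300 + 24453·0 = 22300, valid modulo lcm(24453, 4) = 97812: x ≡ 22300 (mod 97812).
Verify against each original: 22300 mod 19 = 13, 22300 mod 11 = 3, 22300 mod 13 = 5, 22300 mod 9 = 7, 22300 mod 4 = 0.

x ≡ 22300 (mod 97812).


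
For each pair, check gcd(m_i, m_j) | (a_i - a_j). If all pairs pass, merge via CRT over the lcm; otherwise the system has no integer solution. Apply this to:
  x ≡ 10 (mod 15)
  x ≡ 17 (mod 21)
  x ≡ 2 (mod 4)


Moduli 15, 21, 4 are not pairwise coprime, so CRT works modulo lcm(m_i) when all pairwise compatibility conditions hold.
Pairwise compatibility: gcd(m_i, m_j) must divide a_i - a_j for every pair.
Merge one congruence at a time:
  Start: x ≡ 10 (mod 15).
  Combine with x ≡ 17 (mod 21): gcd(15, 21) = 3, and 17 - 10 = 7 is NOT divisible by 3.
    ⇒ system is inconsistent (no integer solution).

No solution (the system is inconsistent).


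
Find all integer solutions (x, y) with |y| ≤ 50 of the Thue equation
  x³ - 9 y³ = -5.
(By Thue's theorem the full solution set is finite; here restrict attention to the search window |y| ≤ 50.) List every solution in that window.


The equation is x³ - 9y³ = -5. For fixed y, x³ = 9·y³ − 5, so a solution requires the RHS to be a perfect cube.
Strategy: iterate y from -50 to 50, compute RHS = 9·y³ − 5, and check whether it is a (positive or negative) perfect cube.
Check small values of y:
  y = 0: RHS = -5 is not a perfect cube.
  y = 1: RHS = 4 is not a perfect cube.
  y = -1: RHS = -14 is not a perfect cube.
  y = 2: RHS = 67 is not a perfect cube.
  y = -2: RHS = -77 is not a perfect cube.
  y = 3: RHS = 238 is not a perfect cube.
  y = -3: RHS = -248 is not a perfect cube.
Continuing the search up to |y| = 50 finds no solutions either.
No (x, y) in the scanned range satisfies the equation.

No integer solutions with |y| ≤ 50.


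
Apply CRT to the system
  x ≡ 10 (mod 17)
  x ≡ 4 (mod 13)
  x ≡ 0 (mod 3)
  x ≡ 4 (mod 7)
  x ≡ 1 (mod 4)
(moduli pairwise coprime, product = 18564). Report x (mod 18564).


Product of moduli M = 17 · 13 · 3 · 7 · 4 = 18564.
Merge one congruence at a time:
  Start: x ≡ 10 (mod 17).
  Combine with x ≡ 4 (mod 13); new modulus lcm = 221.
    Write x = 10 + 17·t and substitute into x ≡ 4 (mod 13): 17·t ≡ 4 − 10 = -6 (mod 13).
    Reduce coefficients mod 13: 4·t ≡ 7 (mod 13).
    The inverse of 4 mod 13 is 10 (since 4·10 = 40 = 3·13 + 1), so t ≡ 10·7 = 70 ≡ 5 (mod 13).
    Then x = 10 + 17·5 = 95, valid modulo lcm(17, 13) = 221: x ≡ 95 (mod 221).
  Combine with x ≡ 0 (mod 3); new modulus lcm = 663.
    Write x = 95 + 221·t and substitute into x ≡ 0 (mod 3): 221·t ≡ 0 − 95 = -95 (mod 3).
    Reduce coefficients mod 3: 2·t ≡ 1 (mod 3).
    The inverse of 2 mod 3 is 2 (since 2·2 = 4 = 1·3 + 1), so t ≡ 2·1 = 2 ≡ 2 (mod 3).
    Then x = 95 + 221·2 = 537, valid modulo lcm(221, 3) = 663: x ≡ 537 (mod 663).
  Combine with x ≡ 4 (mod 7); new modulus lcm = 4641.
    Write x = 537 + 663·t and substitute into x ≡ 4 (mod 7): 663·t ≡ 4 − 537 = -533 (mod 7).
    Reduce coefficients mod 7: 5·t ≡ 6 (mod 7).
    The inverse of 5 mod 7 is 3 (since 5·3 = 15 = 2·7 + 1), so t ≡ 3·6 = 18 ≡ 4 (mod 7).
    Then x = 537 + 663·4 = 3189, valid modulo lcm(663, 7) = 4641: x ≡ 3189 (mod 4641).
  Combine with x ≡ 1 (mod 4); new modulus lcm = 18564.
    Write x = 3189 + 4641·t and substitute into x ≡ 1 (mod 4): 4641·t ≡ 1 − 3189 = -3188 (mod 4).
    Reduce coefficients mod 4: 1·t ≡ 0 (mod 4).
    So t ≡ 0 (mod 4).
    Then x = 3189 + 4641·0 = 3189, valid modulo lcm(4641, 4) = 18564: x ≡ 3189 (mod 18564).
Verify against each original: 3189 mod 17 = 10, 3189 mod 13 = 4, 3189 mod 3 = 0, 3189 mod 7 = 4, 3189 mod 4 = 1.

x ≡ 3189 (mod 18564).


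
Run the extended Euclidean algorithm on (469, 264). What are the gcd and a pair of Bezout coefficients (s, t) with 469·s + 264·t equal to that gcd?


Euclidean algorithm on (469, 264) — divide until remainder is 0:
  469 = 1 · 264 + 205
  264 = 1 · 205 + 59
  205 = 3 · 59 + 28
  59 = 2 · 28 + 3
  28 = 9 · 3 + 1
  3 = 3 · 1 + 0
gcd(469, 264) = 1.
Track Bezout coefficients alongside the remainders: start with r₀ = 469 = a·1 + b·0 (s = 1, t = 0) and r₁ = 264 = a·0 + b·1 (s = 0, t = 1); each new remainder r_{k+1} = r_{k-1} − q_k·r_k inherits s_{k+1} = s_{k-1} − q_k·s_k, t_{k+1} = t_{k-1} − q_k·t_k, so r_k = a·s_k + b·t_k at every step:
  q = 1: r = 205, s = 1 − 1·0 = 1, t = 0 − 1·1 = -1  (check: 469·1 + 264·(-1) = 205)
  q = 1: r = 59, s = 0 − 1·1 = -1, t = 1 − 1·(-1) = 2  (check: 469·(-1) + 264·2 = 59)
  q = 3: r = 28, s = 1 − 3·(-1) = 4, t = -1 − 3·2 = -7  (check: 469·4 + 264·(-7) = 28)
  q = 2: r = 3, s = -1 − 2·4 = -9, t = 2 − 2·(-7) = 16  (check: 469·(-9) + 264·16 = 3)
  q = 9: r = 1, s = 4 − 9·(-9) = 85, t = -7 − 9·16 = -151  (check: 469·85 + 264·(-151) = 1)
The row with r = 1 (the gcd) gives the Bezout coefficients s = 85, t = -151.
Result: 469 · (85) + 264 · (-151) = 1.

gcd(469, 264) = 1; s = 85, t = -151 (check: 469·85 + 264·(-151) = 1).


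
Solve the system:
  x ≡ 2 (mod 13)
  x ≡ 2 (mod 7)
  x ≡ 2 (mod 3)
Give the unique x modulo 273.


Moduli 13, 7, 3 are pairwise coprime; by CRT there is a unique solution modulo M = 13 · 7 · 3 = 273.
Solve pairwise, accumulating the modulus:
  Start with x ≡ 2 (mod 13).
  Combine with x ≡ 2 (mod 7): since gcd(13, 7) = 1, we get a unique residue mod 91.
    Write x = 2 + 13·t and substitute into x ≡ 2 (mod 7): 13·t ≡ 2 − 2 = 0 (mod 7).
    Reduce coefficients mod 7: 6·t ≡ 0 (mod 7).
    The inverse of 6 mod 7 is 6 (since 6·6 = 36 = 5·7 + 1), so t ≡ 6·0 = 0 ≡ 0 (mod 7).
    Then x = 2 + 13·0 = 2, valid modulo lcm(13, 7) = 91: x ≡ 2 (mod 91).
  Combine with x ≡ 2 (mod 3): since gcd(91, 3) = 1, we get a unique residue mod 273.
    Write x = 2 + 91·t and substitute into x ≡ 2 (mod 3): 91·t ≡ 2 − 2 = 0 (mod 3).
    Reduce coefficients mod 3: 1·t ≡ 0 (mod 3).
    So t ≡ 0 (mod 3).
    Then x = 2 + 91·0 = 2, valid modulo lcm(91, 3) = 273: x ≡ 2 (mod 273).
Verify: 2 mod 13 = 2 ✓, 2 mod 7 = 2 ✓, 2 mod 3 = 2 ✓.

x ≡ 2 (mod 273).


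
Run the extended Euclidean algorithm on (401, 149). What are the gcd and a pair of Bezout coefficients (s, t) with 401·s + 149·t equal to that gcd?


Euclidean algorithm on (401, 149) — divide until remainder is 0:
  401 = 2 · 149 + 103
  149 = 1 · 103 + 46
  103 = 2 · 46 + 11
  46 = 4 · 11 + 2
  11 = 5 · 2 + 1
  2 = 2 · 1 + 0
gcd(401, 149) = 1.
Track Bezout coefficients alongside the remainders: start with r₀ = 401 = a·1 + b·0 (s = 1, t = 0) and r₁ = 149 = a·0 + b·1 (s = 0, t = 1); each new remainder r_{k+1} = r_{k-1} − q_k·r_k inherits s_{k+1} = s_{k-1} − q_k·s_k, t_{k+1} = t_{k-1} − q_k·t_k, so r_k = a·s_k + b·t_k at every step:
  q = 2: r = 103, s = 1 − 2·0 = 1, t = 0 − 2·1 = -2  (check: 401·1 + 149·(-2) = 103)
  q = 1: r = 46, s = 0 − 1·1 = -1, t = 1 − 1·(-2) = 3  (check: 401·(-1) + 149·3 = 46)
  q = 2: r = 11, s = 1 − 2·(-1) = 3, t = -2 − 2·3 = -8  (check: 401·3 + 149·(-8) = 11)
  q = 4: r = 2, s = -1 − 4·3 = -13, t = 3 − 4·(-8) = 35  (check: 401·(-13) + 149·35 = 2)
  q = 5: r = 1, s = 3 − 5·(-13) = 68, t = -8 − 5·35 = -183  (check: 401·68 + 149·(-183) = 1)
The row with r = 1 (the gcd) gives the Bezout coefficients s = 68, t = -183.
Result: 401 · (68) + 149 · (-183) = 1.

gcd(401, 149) = 1; s = 68, t = -183 (check: 401·68 + 149·(-183) = 1).


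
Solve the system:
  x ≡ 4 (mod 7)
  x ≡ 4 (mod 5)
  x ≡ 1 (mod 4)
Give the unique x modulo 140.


Moduli 7, 5, 4 are pairwise coprime; by CRT there is a unique solution modulo M = 7 · 5 · 4 = 140.
Solve pairwise, accumulating the modulus:
  Start with x ≡ 4 (mod 7).
  Combine with x ≡ 4 (mod 5): since gcd(7, 5) = 1, we get a unique residue mod 35.
    Write x = 4 + 7·t and substitute into x ≡ 4 (mod 5): 7·t ≡ 4 − 4 = 0 (mod 5).
    Reduce coefficients mod 5: 2·t ≡ 0 (mod 5).
    The inverse of 2 mod 5 is 3 (since 2·3 = 6 = 1·5 + 1), so t ≡ 3·0 = 0 ≡ 0 (mod 5).
    Then x = 4 + 7·0 = 4, valid modulo lcm(7, 5) = 35: x ≡ 4 (mod 35).
  Combine with x ≡ 1 (mod 4): since gcd(35, 4) = 1, we get a unique residue mod 140.
    Write x = 4 + 35·t and substitute into x ≡ 1 (mod 4): 35·t ≡ 1 − 4 = -3 (mod 4).
    Reduce coefficients mod 4: 3·t ≡ 1 (mod 4).
    The inverse of 3 mod 4 is 3 (since 3·3 = 9 = 2·4 + 1), so t ≡ 3·1 = 3 ≡ 3 (mod 4).
    Then x = 4 + 35·3 = 109, valid modulo lcm(35, 4) = 140: x ≡ 109 (mod 140).
Verify: 109 mod 7 = 4 ✓, 109 mod 5 = 4 ✓, 109 mod 4 = 1 ✓.

x ≡ 109 (mod 140).


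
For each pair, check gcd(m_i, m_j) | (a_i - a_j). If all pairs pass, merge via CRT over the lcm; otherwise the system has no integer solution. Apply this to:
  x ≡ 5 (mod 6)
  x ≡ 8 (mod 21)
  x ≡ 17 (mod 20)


Moduli 6, 21, 20 are not pairwise coprime, so CRT works modulo lcm(m_i) when all pairwise compatibility conditions hold.
Pairwise compatibility: gcd(m_i, m_j) must divide a_i - a_j for every pair.
Merge one congruence at a time:
  Start: x ≡ 5 (mod 6).
  Combine with x ≡ 8 (mod 21): gcd(6, 21) = 3; 8 - 5 = 3, which IS divisible by 3, so compatible.
    Write x = 5 + 6·t and substitute into x ≡ 8 (mod 21): 6·t ≡ 8 − 5 = 3 (mod 21).
    Divide the congruence (and modulus) by g = 3: 2·t ≡ 1 (mod 7).
    The inverse of 2 mod 7 is 4 (since 2·4 = 8 = 1·7 + 1), so t ≡ 4·1 = 4 ≡ 4 (mod 7).
    Then x = 5 + 6·4 = 29, valid modulo lcm(6, 21) = 42: x ≡ 29 (mod 42).
  Combine with x ≡ 17 (mod 20): gcd(42, 20) = 2; 17 - 29 = -12, which IS divisible by 2, so compatible.
    Write x = 29 + 42·t and substitute into x ≡ 17 (mod 20): 42·t ≡ 17 − 29 = -12 (mod 20).
    Divide the congruence (and modulus) by g = 2: 21·t ≡ -6 (mod 10).
    Reduce coefficients mod 10: 1·t ≡ 4 (mod 10).
    So t ≡ 4 (mod 10).
    Then x = 29 + 42·4 = 197, valid modulo lcm(42, 20) = 420: x ≡ 197 (mod 420).
Verify: 197 mod 6 = 5, 197 mod 21 = 8, 197 mod 20 = 17.

x ≡ 197 (mod 420).


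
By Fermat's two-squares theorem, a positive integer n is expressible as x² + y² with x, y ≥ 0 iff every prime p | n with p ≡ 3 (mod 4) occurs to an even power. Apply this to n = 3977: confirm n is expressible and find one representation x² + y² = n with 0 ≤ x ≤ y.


Step 1: Factor n = 3977 = 41 · 97.
Step 2: Check the mod-4 condition on each prime factor: 41 ≡ 1 (mod 4), exponent 1; 97 ≡ 1 (mod 4), exponent 1.
All primes ≡ 3 (mod 4) appear to even exponent (or don't appear), so by the two-squares theorem n IS expressible as a sum of two squares.
Step 3: Build a representation. Here n = 41 · 97 is a product of primes ≡ 1 (mod 4). Each prime p ≡ 1 (mod 4) is itself a sum of two squares; find a² by testing p − a² for a perfect square:
  41: 41 − 1² = 40, 41 − 2² = 37, 41 − 3² = 32, 41 − 4² = 25 = 5² ⇒ 41 = 4² + 5².
  97: 97 − 1² = 96, 97 − 2² = 93, 97 − 3² = 88, 97 − 4² = 81 = 9² ⇒ 97 = 4² + 9².
  Combine using the Brahmagupta–Fibonacci identity (a² + b²)(c² + d²) = (ac − bd)² + (ad + bc)² = (ac + bd)² + (ad − bc)²:
  41 · 97 = 3977: from (4² + 5²)(4² + 9²), take (4·4 − 5·9, 4·9 + 5·4) = (16 − 45, 36 + 20) = (-29, 56); dropping signs (only squares matter) gives (29, 56); check 29² + 56² = 841 + 3136 = 3977 ✓.
Step 4: Order so x ≤ y and verify: 29² + 56² = 841 + 3136 = 3977 = n. ✓

n = 3977 = 29² + 56² (one valid representation with x ≤ y).


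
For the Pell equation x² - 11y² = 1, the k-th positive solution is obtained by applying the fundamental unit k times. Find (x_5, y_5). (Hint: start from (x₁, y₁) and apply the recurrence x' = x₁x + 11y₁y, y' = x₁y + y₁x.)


Step 1: Find the fundamental solution (x₁, y₁) of x² - 11y² = 1.
  Expand √11 as a continued fraction. a₀ = ⌊√11⌋ = 3; iterate m_{k+1} = d_k·a_k − m_k, d_{k+1} = (11 − m_{k+1}²)/d_k, a_{k+1} = ⌊(a₀ + m_{k+1})/d_{k+1}⌋ (starting m₀ = 0, d₀ = 1), with convergents p_k = a_k·p_{k-1} + p_{k-2}, q_k = a_k·q_{k-1} + q_{k-2} (p₋₁ = 1, q₋₁ = 0):
  k = 0: a₀ = 3; p₀/q₀ = 3/1; p₀² − 11·q₀² = 9 − 11 = -2.
  k = 1: m = 3, d = 2, a = ⌊(3 + 3)/2⌋ = 3; p/q = (3·3 + 1)/(3·1 + 0) = 10/3; p² − 11·q² = 100 − 99 = 1.
  The first convergent with p² − 11·q² = 1 gives the fundamental solution (x₁, y₁) = (10, 3).
Step 2: Apply the recurrence (x_{n+1}, y_{n+1}) = (x₁x_n + 11y₁y_n, x₁y_n + y₁x_n) repeatedly.
  From (x_1, y_1) = (10, 3): x_2 = 10·10 + 11·3·3 = 199; y_2 = 10·3 + 3·10 = 60.
  From (x_2, y_2) = (199, 60): x_3 = 10·199 + 11·3·60 = 3970; y_3 = 10·60 + 3·199 = 1197.
  From (x_3, y_3) = (3970, 1197): x_4 = 10·3970 + 11·3·1197 = 79201; y_4 = 10·1197 + 3·3970 = 23880.
  From (x_4, y_4) = (79201, 23880): x_5 = 10·79201 + 11·3·23880 = 1580050; y_5 = 10·23880 + 3·79201 = 476403.
Step 3: Verify x_5² - 11·y_5² = 2496558002500 - 2496558002499 = 1 (should be 1). ✓

(x_1, y_1) = (10, 3); (x_5, y_5) = (1580050, 476403).


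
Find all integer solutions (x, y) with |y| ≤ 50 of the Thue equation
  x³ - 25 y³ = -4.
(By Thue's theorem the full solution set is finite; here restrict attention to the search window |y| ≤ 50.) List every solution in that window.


The equation is x³ - 25y³ = -4. For fixed y, x³ = 25·y³ − 4, so a solution requires the RHS to be a perfect cube.
Strategy: iterate y from -50 to 50, compute RHS = 25·y³ − 4, and check whether it is a (positive or negative) perfect cube.
Check small values of y:
  y = 0: RHS = -4 is not a perfect cube.
  y = 1: RHS = 21 is not a perfect cube.
  y = -1: RHS = -29 is not a perfect cube.
  y = 2: RHS = 196 is not a perfect cube.
  y = -2: RHS = -204 is not a perfect cube.
  y = 3: RHS = 671 is not a perfect cube.
  y = -3: RHS = -679 is not a perfect cube.
Continuing the search up to |y| = 50 finds no solutions either.
No (x, y) in the scanned range satisfies the equation.

No integer solutions with |y| ≤ 50.


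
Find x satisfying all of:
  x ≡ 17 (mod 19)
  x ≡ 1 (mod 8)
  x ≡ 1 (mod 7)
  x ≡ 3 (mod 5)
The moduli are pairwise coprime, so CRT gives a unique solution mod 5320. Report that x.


Product of moduli M = 19 · 8 · 7 · 5 = 5320.
Merge one congruence at a time:
  Start: x ≡ 17 (mod 19).
  Combine with x ≡ 1 (mod 8); new modulus lcm = 152.
    Write x = 17 + 19·t and substitute into x ≡ 1 (mod 8): 19·t ≡ 1 − 17 = -16 (mod 8).
    Reduce coefficients mod 8: 3·t ≡ 0 (mod 8).
    The inverse of 3 mod 8 is 3 (since 3·3 = 9 = 1·8 + 1), so t ≡ 3·0 = 0 ≡ 0 (mod 8).
    Then x = 17 + 19·0 = 17, valid modulo lcm(19, 8) = 152: x ≡ 17 (mod 152).
  Combine with x ≡ 1 (mod 7); new modulus lcm = 1064.
    Write x = 17 + 152·t and substitute into x ≡ 1 (mod 7): 152·t ≡ 1 − 17 = -16 (mod 7).
    Reduce coefficients mod 7: 5·t ≡ 5 (mod 7).
    The inverse of 5 mod 7 is 3 (since 5·3 = 15 = 2·7 + 1), so t ≡ 3·5 = 15 ≡ 1 (mod 7).
    Then x = 17 + 152·1 = 169, valid modulo lcm(152, 7) = 1064: x ≡ 169 (mod 1064).
  Combine with x ≡ 3 (mod 5); new modulus lcm = 5320.
    Write x = 169 + 1064·t and substitute into x ≡ 3 (mod 5): 1064·t ≡ 3 − 169 = -166 (mod 5).
    Reduce coefficients mod 5: 4·t ≡ 4 (mod 5).
    The inverse of 4 mod 5 is 4 (since 4·4 = 16 = 3·5 + 1), so t ≡ 4·4 = 16 ≡ 1 (mod 5).
    Then x = 169 + 1064·1 = 1233, valid modulo lcm(1064, 5) = 5320: x ≡ 1233 (mod 5320).
Verify against each original: 1233 mod 19 = 17, 1233 mod 8 = 1, 1233 mod 7 = 1, 1233 mod 5 = 3.

x ≡ 1233 (mod 5320).


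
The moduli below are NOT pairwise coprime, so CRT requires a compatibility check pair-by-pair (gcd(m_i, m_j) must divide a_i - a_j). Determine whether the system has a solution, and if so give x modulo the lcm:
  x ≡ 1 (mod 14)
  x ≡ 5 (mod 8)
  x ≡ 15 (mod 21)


Moduli 14, 8, 21 are not pairwise coprime, so CRT works modulo lcm(m_i) when all pairwise compatibility conditions hold.
Pairwise compatibility: gcd(m_i, m_j) must divide a_i - a_j for every pair.
Merge one congruence at a time:
  Start: x ≡ 1 (mod 14).
  Combine with x ≡ 5 (mod 8): gcd(14, 8) = 2; 5 - 1 = 4, which IS divisible by 2, so compatible.
    Write x = 1 + 14·t and substitute into x ≡ 5 (mod 8): 14·t ≡ 5 − 1 = 4 (mod 8).
    Divide the congruence (and modulus) by g = 2: 7·t ≡ 2 (mod 4).
    Reduce coefficients mod 4: 3·t ≡ 2 (mod 4).
    The inverse of 3 mod 4 is 3 (since 3·3 = 9 = 2·4 + 1), so t ≡ 3·2 = 6 ≡ 2 (mod 4).
    Then x = 1 + 14·2 = 29, valid modulo lcm(14, 8) = 56: x ≡ 29 (mod 56).
  Combine with x ≡ 15 (mod 21): gcd(56, 21) = 7; 15 - 29 = -14, which IS divisible by 7, so compatible.
    Write x = 29 + 56·t and substitute into x ≡ 15 (mod 21): 56·t ≡ 15 − 29 = -14 (mod 21).
    Divide the congruence (and modulus) by g = 7: 8·t ≡ -2 (mod 3).
    Reduce coefficients mod 3: 2·t ≡ 1 (mod 3).
    The inverse of 2 mod 3 is 2 (since 2·2 = 4 = 1·3 + 1), so t ≡ 2·1 = 2 ≡ 2 (mod 3).
    Then x = 29 + 56·2 = 141, valid modulo lcm(56, 21) = 168: x ≡ 141 (mod 168).
Verify: 141 mod 14 = 1, 141 mod 8 = 5, 141 mod 21 = 15.

x ≡ 141 (mod 168).


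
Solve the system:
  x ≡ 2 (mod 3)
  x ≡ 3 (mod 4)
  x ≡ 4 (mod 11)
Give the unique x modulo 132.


Moduli 3, 4, 11 are pairwise coprime; by CRT there is a unique solution modulo M = 3 · 4 · 11 = 132.
Solve pairwise, accumulating the modulus:
  Start with x ≡ 2 (mod 3).
  Combine with x ≡ 3 (mod 4): since gcd(3, 4) = 1, we get a unique residue mod 12.
    Write x = 2 + 3·t and substitute into x ≡ 3 (mod 4): 3·t ≡ 3 − 2 = 1 (mod 4).
    The inverse of 3 mod 4 is 3 (since 3·3 = 9 = 2·4 + 1), so t ≡ 3·1 = 3 ≡ 3 (mod 4).
    Then x = 2 + 3·3 = 11, valid modulo lcm(3, 4) = 12: x ≡ 11 (mod 12).
  Combine with x ≡ 4 (mod 11): since gcd(12, 11) = 1, we get a unique residue mod 132.
    Write x = 11 + 12·t and substitute into x ≡ 4 (mod 11): 12·t ≡ 4 − 11 = -7 (mod 11).
    Reduce coefficients mod 11: 1·t ≡ 4 (mod 11).
    So t ≡ 4 (mod 11).
    Then x = 11 + 12·4 = 59, valid modulo lcm(12, 11) = 132: x ≡ 59 (mod 132).
Verify: 59 mod 3 = 2 ✓, 59 mod 4 = 3 ✓, 59 mod 11 = 4 ✓.

x ≡ 59 (mod 132).


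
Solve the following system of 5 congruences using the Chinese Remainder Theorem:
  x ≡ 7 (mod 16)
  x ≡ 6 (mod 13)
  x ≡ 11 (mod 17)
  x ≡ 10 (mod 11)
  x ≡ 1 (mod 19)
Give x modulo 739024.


Product of moduli M = 16 · 13 · 17 · 11 · 19 = 739024.
Merge one congruence at a time:
  Start: x ≡ 7 (mod 16).
  Combine with x ≡ 6 (mod 13); new modulus lcm = 208.
    Write x = 7 + 16·t and substitute into x ≡ 6 (mod 13): 16·t ≡ 6 − 7 = -1 (mod 13).
    Reduce coefficients mod 13: 3·t ≡ 12 (mod 13).
    The inverse of 3 mod 13 is 9 (since 3·9 = 27 = 2·13 + 1), so t ≡ 9·12 = 108 ≡ 4 (mod 13).
    Then x = 7 + 16·4 = 71, valid modulo lcm(16, 13) = 208: x ≡ 71 (mod 208).
  Combine with x ≡ 11 (mod 17); new modulus lcm = 3536.
    Write x = 71 + 208·t and substitute into x ≡ 11 (mod 17): 208·t ≡ 11 − 71 = -60 (mod 17).
    Reduce coefficients mod 17: 4·t ≡ 8 (mod 17).
    The inverse of 4 mod 17 is 13 (since 4·13 = 52 = 3·17 + 1), so t ≡ 13·8 = 104 ≡ 2 (mod 17).
    Then x = 71 + 208·2 = 487, valid modulo lcm(208, 17) = 3536: x ≡ 487 (mod 3536).
  Combine with x ≡ 10 (mod 11); new modulus lcm = 38896.
    Write x = 487 + 3536·t and substitute into x ≡ 10 (mod 11): 3536·t ≡ 10 − 487 = -477 (mod 11).
    Reduce coefficients mod 11: 5·t ≡ 7 (mod 11).
    The inverse of 5 mod 11 is 9 (since 5·9 = 45 = 4·11 + 1), so t ≡ 9·7 = 63 ≡ 8 (mod 11).
    Then x = 487 + 3536·8 = 28775, valid modulo lcm(3536, 11) = 38896: x ≡ 28775 (mod 38896).
  Combine with x ≡ 1 (mod 19); new modulus lcm = 739024.
    Write x = 28775 + 38896·t and substitute into x ≡ 1 (mod 19): 38896·t ≡ 1 − 28775 = -28774 (mod 19).
    Reduce coefficients mod 19: 3·t ≡ 11 (mod 19).
    The inverse of 3 mod 19 is 13 (since 3·13 = 39 = 2·19 + 1), so t ≡ 13·11 = 143 ≡ 10 (mod 19).
    Then x = 28775 + 38896·10 = 417735, valid modulo lcm(38896, 19) = 739024: x ≡ 417735 (mod 739024).
Verify against each original: 417735 mod 16 = 7, 417735 mod 13 = 6, 417735 mod 17 = 11, 417735 mod 11 = 10, 417735 mod 19 = 1.

x ≡ 417735 (mod 739024).


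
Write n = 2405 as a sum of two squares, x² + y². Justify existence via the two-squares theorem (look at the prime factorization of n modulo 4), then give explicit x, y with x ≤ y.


Step 1: Factor n = 2405 = 5 · 13 · 37.
Step 2: Check the mod-4 condition on each prime factor: 5 ≡ 1 (mod 4), exponent 1; 13 ≡ 1 (mod 4), exponent 1; 37 ≡ 1 (mod 4), exponent 1.
All primes ≡ 3 (mod 4) appear to even exponent (or don't appear), so by the two-squares theorem n IS expressible as a sum of two squares.
Step 3: Build a representation. Here n = 5 · 13 · 37 is a product of primes ≡ 1 (mod 4). Each prime p ≡ 1 (mod 4) is itself a sum of two squares; find a² by testing p − a² for a perfect square:
  5: 5 − 1² = 4 = 2² ⇒ 5 = 1² + 2².
  13: 13 − 1² = 12, 13 − 2² = 9 = 3² ⇒ 13 = 2² + 3².
  37: 37 − 1² = 36 = 6² ⇒ 37 = 1² + 6².
  Combine using the Brahmagupta–Fibonacci identity (a² + b²)(c² + d²) = (ac − bd)² + (ad + bc)² = (ac + bd)² + (ad − bc)²:
  5 · 13 = 65: from (1² + 2²)(2² + 3²), take (1·2 − 2·3, 1·3 + 2·2) = (2 − 6, 3 + 4) = (-4, 7); dropping signs (only squares matter) gives (4, 7); check 4² + 7² = 16 + 49 = 65 ✓.
  65 · 37 = 2405: from (4² + 7²)(1² + 6²), take (4·1 − 7·6, 4·6 + 7·1) = (4 − 42, 24 + 7) = (-38, 31); dropping signs (only squares matter) gives (38, 31); check 38² + 31² = 1444 + 961 = 2405 ✓.
Step 4: Order so x ≤ y and verify: 31² + 38² = 961 + 1444 = 2405 = n. ✓

n = 2405 = 31² + 38² (one valid representation with x ≤ y).
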